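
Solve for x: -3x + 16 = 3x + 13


Starting with: -3x + 16 = 3x + 13
Move all x terms to left: (-3 - 3)x = 13 - 16
Simplify: -6x = -3
Divide both sides by -6: x = 1/2

x = 1/2


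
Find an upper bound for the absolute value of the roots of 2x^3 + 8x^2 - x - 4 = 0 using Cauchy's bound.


Cauchy's bound: all roots r satisfy |r| <= 1 + max(|a_i/a_n|) for i = 0,...,n-1
where a_n is the leading coefficient.

Coefficients: [2, 8, -1, -4]
Leading coefficient a_n = 2
Ratios |a_i/a_n|: 4, 1/2, 2
Maximum ratio: 4
Cauchy's bound: |r| <= 1 + 4 = 5

Upper bound = 5


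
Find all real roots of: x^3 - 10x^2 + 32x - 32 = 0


Let p(x) = x^3 - 10x^2 + 32x - 32. By the rational root theorem (leading coefficient 1), any rational root is an integer divisor of 32: try ±1, ±2, ... in turn.
Test x = 1: value = -9 ≠ 0.
Test x = -1: value = -75 ≠ 0.
Test x = 2: value = 0 ✓, so (x - 2) is a factor.
Synthetic division by (x - 2): bring down 1; 1(2) - 10 = -8; (-8)(2) + 32 = 16; 16(2) - 32 = 0 → quotient x^2 - 8x + 16, remainder 0.
Solve the quadratic x^2 - 8x + 16 = 0: discriminant = (-8)^2 - 4(1)(16) = 64 - 64 = 0.
Discriminant = 0, so a double root: x = 8/2 = 4.

x = 2, x = 4 (multiplicity 2)


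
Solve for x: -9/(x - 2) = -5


Multiply both sides by (x - 2): -9 = -5(x - 2)
Distribute: -9 = -5x + 10
-5x = -9 - 10 = -19
x = 19/5

x = 19/5


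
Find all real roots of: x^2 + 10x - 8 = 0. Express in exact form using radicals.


Using the quadratic formula: x = (-b ± sqrt(b^2 - 4ac)) / (2a)
Here a = 1, b = 10, c = -8
Discriminant = b^2 - 4ac = 10^2 - 4(1)(-8) = 100 + 32 = 132
Since discriminant = 132 > 0, there are two real roots.
x = (-10 ± 2*sqrt(33)) / 2
Simplifying: x = -5 ± sqrt(33)
Numerically: x ≈ 0.7446 or x ≈ -10.7446

x = -5 + sqrt(33) or x = -5 - sqrt(33)


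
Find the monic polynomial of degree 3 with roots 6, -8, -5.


A monic polynomial with roots 6, -8, -5 is:
p(x) = (x - 6)(x + 8)(x + 5)
After multiplying by (x - 6): x - 6
After multiplying by (x + 8): x^2 + 2x - 48
After multiplying by (x + 5): x^3 + 7x^2 - 38x - 240

x^3 + 7x^2 - 38x - 240


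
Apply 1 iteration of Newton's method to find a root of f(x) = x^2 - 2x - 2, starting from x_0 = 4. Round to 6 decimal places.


Newton's method: x_(n+1) = x_n - f(x_n)/f'(x_n)
f(x) = x^2 - 2x - 2
f'(x) = 2x - 2

Iteration 1:
  f(4.000000) = 6.000000
  f'(4.000000) = 6.000000
  x_1 = 4.000000 - (6.000000)/(6.000000) = 3.000000

x_1 = 3.000000


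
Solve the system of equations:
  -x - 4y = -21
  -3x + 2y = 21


Using Cramer's rule:
Determinant D = (-1)(2) - (-3)(-4) = -2 - 12 = -14
Dx = (-21)(2) - (21)(-4) = -42 + 84 = 42
Dy = (-1)(21) - (-3)(-21) = -21 - 63 = -84
x = Dx/D = 42/-14 = -3
y = Dy/D = -84/-14 = 6

x = -3, y = 6


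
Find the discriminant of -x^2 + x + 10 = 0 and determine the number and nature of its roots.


For ax^2 + bx + c = 0, discriminant D = b^2 - 4ac
Here a = -1, b = 1, c = 10
D = (1)^2 - 4(-1)(10) = 1 + 40 = 41

D = 41 > 0 but not a perfect square
The equation has 2 distinct real irrational roots.

Discriminant = 41, 2 distinct real irrational roots


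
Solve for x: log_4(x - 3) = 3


Convert to exponential form: x - 3 = 4^3 = 64
x = 64 + 3 = 67
Check: log_4(67 - 3) = log_4(64) = log_4(64) = 3 ✓

x = 67


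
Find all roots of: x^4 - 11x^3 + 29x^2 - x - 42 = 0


Let p(x) = x^4 - 11x^3 + 29x^2 - x - 42. By the rational root theorem (leading coefficient 1), any rational root is an integer divisor of 42: try ±1, ±2, ... in turn.
Test x = 1: value = -24 ≠ 0.
Test x = -1: value = 0 ✓, so (x + 1) is a factor.
Synthetic division by (x + 1): bring down 1; 1(-1) - 11 = -12; (-12)(-1) + 29 = 41; 41(-1) - 1 = -42; (-42)(-1) - 42 = 0 → quotient x^3 - 12x^2 + 41x - 42, remainder 0.
Continue with the quotient x^3 - 12x^2 + 41x - 42 (candidates must divide 42; re-test x = -1 first in case it repeats).
Test x = -1: value = -96 ≠ 0.
Test x = 2: value = 0 ✓, so (x - 2) is a factor.
Synthetic division by (x - 2): bring down 1; 1(2) - 12 = -10; (-10)(2) + 41 = 21; 21(2) - 42 = 0 → quotient x^2 - 10x + 21, remainder 0.
Solve the quadratic x^2 - 10x + 21 = 0: discriminant = (-10)^2 - 4(1)(21) = 100 - 84 = 16.
sqrt(16) = 4, so x = (10 ± 4)/2: x = 7 or x = 3.
Collecting all roots found:

x = -1, x = 2, x = 3, x = 7


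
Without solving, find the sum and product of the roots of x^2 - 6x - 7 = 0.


By Vieta's formulas for ax^2 + bx + c = 0:
  Sum of roots = -b/a
  Product of roots = c/a

Here a = 1, b = -6, c = -7
Sum = -(-6)/1 = 6
Product = -7/1 = -7

Sum = 6, Product = -7


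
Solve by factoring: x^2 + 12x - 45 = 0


We need two numbers that multiply to -45 and add to 12.
Those numbers are 15 and -3 (since 15 * (-3) = -45 and 15 + (-3) = 12).
So x^2 + 12x - 45 = (x + 15)(x - 3) = 0
Setting each factor to zero: x = -15 or x = 3

x = -15, x = 3


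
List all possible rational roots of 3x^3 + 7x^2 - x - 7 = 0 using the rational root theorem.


Rational root theorem: possible roots are ±p/q where:
  p divides the constant term (-7): p ∈ {1, 7}
  q divides the leading coefficient (3): q ∈ {1, 3}

All possible rational roots: -7, -7/3, -1, -1/3, 1/3, 1, 7/3, 7

-7, -7/3, -1, -1/3, 1/3, 1, 7/3, 7


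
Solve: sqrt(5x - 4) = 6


Square both sides: 5x - 4 = 6^2 = 36
5x = 36 + 4 = 40
x = 8
Check: sqrt(5*8 - 4) = sqrt(36) = 6 ✓

x = 8


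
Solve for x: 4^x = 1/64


Express both sides with the same base.
1/64 = 4^(-3)
Since the bases match: x = -3

x = -3


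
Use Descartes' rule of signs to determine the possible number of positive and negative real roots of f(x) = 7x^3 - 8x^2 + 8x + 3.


Descartes' rule of signs:

For positive roots, count sign changes in f(x) = 7x^3 - 8x^2 + 8x + 3:
Signs of coefficients: +, -, +, +
Number of sign changes: 2
Possible positive real roots: 2, 0

For negative roots, examine f(-x) = -7x^3 - 8x^2 - 8x + 3:
Signs of coefficients: -, -, -, +
Number of sign changes: 1
Possible negative real roots: 1

Positive roots: 2 or 0; Negative roots: 1


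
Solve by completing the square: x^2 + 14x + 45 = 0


Start: x^2 + 14x + 45 = 0
Move constant: x^2 + 14x = -45
Half of 14 is 7, squared is 49
Add 49 to both sides: x^2 + 14x + 49 = 4
(x + 7)^2 = 4
x + 7 = ±2
x = -7 + 2 = -5 or x = -7 - 2 = -9

x = -9, x = -5


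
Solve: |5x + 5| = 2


An absolute value equation |expr| = 2 gives two cases:
Case 1: 5x + 5 = 2
  5x = -3, so x = -3/5
Case 2: 5x + 5 = -2
  5x = -7, so x = -7/5

x = -7/5, x = -3/5


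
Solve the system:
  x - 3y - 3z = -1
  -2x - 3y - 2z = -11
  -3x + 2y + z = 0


Using Cramer's rule. Expand each determinant along the first row.
D  = 1*[(-3)*1 - (-2)*2] - (-3)*[(-2)*1 - (-2)*(-3)] + (-3)*[(-2)*2 - (-3)*(-3)]
  = 1*(1) - (-3)*(-8) + (-3)*(-13) = 16
Dx = (-1)*[(-3)*1 - (-2)*2] - (-3)*[(-11)*1 - (-2)*0] + (-3)*[(-11)*2 - (-3)*0]
  = (-1)*(1) - (-3)*(-11) + (-3)*(-22) = 32
Dy = 1*[(-11)*1 - (-2)*0] - (-1)*[(-2)*1 - (-2)*(-3)] + (-3)*[(-2)*0 - (-11)*(-3)]
  = 1*(-11) - (-1)*(-8) + (-3)*(-33) = 80
Dz = 1*[(-3)*0 - (-11)*2] - (-3)*[(-2)*0 - (-11)*(-3)] + (-1)*[(-2)*2 - (-3)*(-3)]
  = 1*(22) - (-3)*(-33) + (-1)*(-13) = -64
x = Dx/D = 32/16 = 2, y = Dy/D = 80/16 = 5, z = Dz/D = -64/16 = -4
Check eq1: (1)(2) + (-3)(5) + (-3)(-4) = -1 = -1 ✓
Check eq2: (-2)(2) + (-3)(5) + (-2)(-4) = -11 = -11 ✓
Check eq3: (-3)(2) + (2)(5) + (1)(-4) = 0 = 0 ✓

x = 2, y = 5, z = -4


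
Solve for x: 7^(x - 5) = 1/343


Express both sides with the same base.
1/343 = 7^(-3)
Since the bases match, equate exponents: x - 5 = -3
So x = -3 - (-5) = 2

x = 2


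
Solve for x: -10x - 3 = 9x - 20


Starting with: -10x - 3 = 9x - 20
Move all x terms to left: (-10 - 9)x = -20 + 3
Simplify: -19x = -17
Divide both sides by -19: x = 17/19

x = 17/19


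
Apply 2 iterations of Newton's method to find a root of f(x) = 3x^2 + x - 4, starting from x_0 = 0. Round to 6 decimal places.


Newton's method: x_(n+1) = x_n - f(x_n)/f'(x_n)
f(x) = 3x^2 + x - 4
f'(x) = 6x + 1

Iteration 1:
  f(0.000000) = -4.000000
  f'(0.000000) = 1.000000
  x_1 = 0.000000 - (-4.000000)/(1.000000) = 4.000000

Iteration 2:
  f(4.000000) = 48.000000
  f'(4.000000) = 25.000000
  x_2 = 4.000000 - (48.000000)/(25.000000) = 2.080000

x_2 = 2.080000


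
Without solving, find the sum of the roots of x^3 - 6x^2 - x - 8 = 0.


By Vieta's formulas for x^3 + bx^2 + cx + d = 0:
  r1 + r2 + r3 = -b/a = 6
  r1*r2 + r1*r3 + r2*r3 = c/a = -1
  r1*r2*r3 = -d/a = 8


Sum = 6


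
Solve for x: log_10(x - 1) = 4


Convert to exponential form: x - 1 = 10^4 = 10000
x = 10000 + 1 = 10001
Check: log_10(10001 - 1) = log_10(10000) = log_10(10000) = 4 ✓

x = 10001


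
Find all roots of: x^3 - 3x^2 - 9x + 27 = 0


Let p(x) = x^3 - 3x^2 - 9x + 27. By the rational root theorem (leading coefficient 1), any rational root is an integer divisor of 27: try ±1, ±2, ... in turn.
Test x = 1: value = 16 ≠ 0.
Test x = -1: value = 32 ≠ 0.
Test x = 3: value = 0 ✓, so (x - 3) is a factor.
Synthetic division by (x - 3): bring down 1; 1(3) - 3 = 0; 0(3) - 9 = -9; (-9)(3) + 27 = 0 → quotient x^2 - 9, remainder 0.
Solve the quadratic x^2 - 9 = 0: discriminant = 0^2 - 4(1)(-9) = 0 + 36 = 36.
sqrt(36) = 6, so x = (0 ± 6)/2: x = 3 or x = -3.
Collecting all roots found:

x = -3, x = 3 (multiplicity 2)


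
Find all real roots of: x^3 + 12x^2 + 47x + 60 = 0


Let p(x) = x^3 + 12x^2 + 47x + 60. By the rational root theorem (leading coefficient 1), any rational root is an integer divisor of 60: try ±1, ±2, ... in turn.
Test x = 1: value = 120 ≠ 0.
Test x = -1: value = 24 ≠ 0.
Test x = 2: value = 210 ≠ 0.
Test x = -2: value = 6 ≠ 0.
Test x = 3: value = 336 ≠ 0.
Test x = -3: value = 0 ✓, so (x + 3) is a factor.
Synthetic division by (x + 3): bring down 1; 1(-3) + 12 = 9; 9(-3) + 47 = 20; 20(-3) + 60 = 0 → quotient x^2 + 9x + 20, remainder 0.
Solve the quadratic x^2 + 9x + 20 = 0: discriminant = 9^2 - 4(1)(20) = 81 - 80 = 1.
sqrt(1) = 1, so x = (-9 ± 1)/2: x = -4 or x = -5.

x = -5, x = -4, x = -3


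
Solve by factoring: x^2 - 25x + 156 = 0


We need two numbers that multiply to 156 and add to -25.
Those numbers are -12 and -13 (since (-12) * (-13) = 156 and (-12) + (-13) = -25).
So x^2 - 25x + 156 = (x - 12)(x - 13) = 0
Setting each factor to zero: x = 12 or x = 13

x = 12, x = 13


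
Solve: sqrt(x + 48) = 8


Square both sides: x + 48 = 8^2 = 64
x = 64 - 48 = 16
x = 16
Check: sqrt(1*16 + 48) = sqrt(64) = 8 ✓

x = 16


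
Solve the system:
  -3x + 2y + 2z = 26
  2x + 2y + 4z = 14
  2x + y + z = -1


Using Cramer's rule. Expand each determinant along the first row.
D  = (-3)*[2*1 - 4*1] - 2*[2*1 - 4*2] + 2*[2*1 - 2*2]
  = (-3)*(-2) - 2*(-6) + 2*(-2) = 14
Dx = 26*[2*1 - 4*1] - 2*[14*1 - 4*(-1)] + 2*[14*1 - 2*(-1)]
  = 26*(-2) - 2*(18) + 2*(16) = -56
Dy = (-3)*[14*1 - 4*(-1)] - 26*[2*1 - 4*2] + 2*[2*(-1) - 14*2]
  = (-3)*(18) - 26*(-6) + 2*(-30) = 42
Dz = (-3)*[2*(-1) - 14*1] - 2*[2*(-1) - 14*2] + 26*[2*1 - 2*2]
  = (-3)*(-16) - 2*(-30) + 26*(-2) = 56
x = Dx/D = -56/14 = -4, y = Dy/D = 42/14 = 3, z = Dz/D = 56/14 = 4
Check eq1: (-3)(-4) + (2)(3) + (2)(4) = 26 = 26 ✓
Check eq2: (2)(-4) + (2)(3) + (4)(4) = 14 = 14 ✓
Check eq3: (2)(-4) + (1)(3) + (1)(4) = -1 = -1 ✓

x = -4, y = 3, z = 4


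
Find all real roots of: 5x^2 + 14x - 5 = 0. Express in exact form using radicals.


Using the quadratic formula: x = (-b ± sqrt(b^2 - 4ac)) / (2a)
Here a = 5, b = 14, c = -5
Discriminant = b^2 - 4ac = 14^2 - 4(5)(-5) = 196 + 100 = 296
Since discriminant = 296 > 0, there are two real roots.
x = (-14 ± 2*sqrt(74)) / 10
Simplifying: x = (-7 ± sqrt(74)) / 5
Numerically: x ≈ 0.3205 or x ≈ -3.1205

x = (-7 + sqrt(74)) / 5 or x = (-7 - sqrt(74)) / 5


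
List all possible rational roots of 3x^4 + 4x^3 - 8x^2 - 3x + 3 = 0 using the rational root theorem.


Rational root theorem: possible roots are ±p/q where:
  p divides the constant term (3): p ∈ {1, 3}
  q divides the leading coefficient (3): q ∈ {1, 3}

All possible rational roots: -3, -1, -1/3, 1/3, 1, 3

-3, -1, -1/3, 1/3, 1, 3


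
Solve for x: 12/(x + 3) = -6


Multiply both sides by (x + 3): 12 = -6(x + 3)
Distribute: 12 = -6x - 18
-6x = 12 + 18 = 30
x = -5

x = -5


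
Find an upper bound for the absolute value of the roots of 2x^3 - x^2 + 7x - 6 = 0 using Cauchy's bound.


Cauchy's bound: all roots r satisfy |r| <= 1 + max(|a_i/a_n|) for i = 0,...,n-1
where a_n is the leading coefficient.

Coefficients: [2, -1, 7, -6]
Leading coefficient a_n = 2
Ratios |a_i/a_n|: 1/2, 7/2, 3
Maximum ratio: 7/2
Cauchy's bound: |r| <= 1 + 7/2 = 9/2

Upper bound = 9/2


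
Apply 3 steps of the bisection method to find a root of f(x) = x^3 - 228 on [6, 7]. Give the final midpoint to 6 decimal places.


f(x) = x^3 - 228
f(6) = -12 < 0
f(7) = 115 > 0

Step 1: midpoint = (6.000000 + 7.000000)/2 = 6.500000
  f(6.500000) = 46.625000
  f(mid) > 0, so root is in [6.000000, 6.500000]

Step 2: midpoint = (6.000000 + 6.500000)/2 = 6.250000
  f(6.250000) = 16.140625
  f(mid) > 0, so root is in [6.000000, 6.250000]

Step 3: midpoint = (6.000000 + 6.250000)/2 = 6.125000
  f(6.125000) = 1.783203
  f(mid) > 0, so root is in [6.000000, 6.125000]

midpoint = 6.125000


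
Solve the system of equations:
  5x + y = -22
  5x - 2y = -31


Using Cramer's rule:
Determinant D = (5)(-2) - (5)(1) = -10 - 5 = -15
Dx = (-22)(-2) - (-31)(1) = 44 + 31 = 75
Dy = (5)(-31) - (5)(-22) = -155 + 110 = -45
x = Dx/D = 75/-15 = -5
y = Dy/D = -45/-15 = 3

x = -5, y = 3


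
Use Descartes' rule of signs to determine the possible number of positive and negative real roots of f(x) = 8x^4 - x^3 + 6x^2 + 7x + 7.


Descartes' rule of signs:

For positive roots, count sign changes in f(x) = 8x^4 - x^3 + 6x^2 + 7x + 7:
Signs of coefficients: +, -, +, +, +
Number of sign changes: 2
Possible positive real roots: 2, 0

For negative roots, examine f(-x) = 8x^4 + x^3 + 6x^2 - 7x + 7:
Signs of coefficients: +, +, +, -, +
Number of sign changes: 2
Possible negative real roots: 2, 0

Positive roots: 2 or 0; Negative roots: 2 or 0


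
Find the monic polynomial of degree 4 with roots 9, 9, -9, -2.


A monic polynomial with roots 9, 9, -9, -2 is:
p(x) = (x - 9)(x - 9)(x + 9)(x + 2)
After multiplying by (x - 9): x - 9
After multiplying by (x - 9): x^2 - 18x + 81
After multiplying by (x + 9): x^3 - 9x^2 - 81x + 729
After multiplying by (x + 2): x^4 - 7x^3 - 99x^2 + 567x + 1458

x^4 - 7x^3 - 99x^2 + 567x + 1458


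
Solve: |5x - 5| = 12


An absolute value equation |expr| = 12 gives two cases:
Case 1: 5x - 5 = 12
  5x = 17, so x = 17/5
Case 2: 5x - 5 = -12
  5x = -7, so x = -7/5

x = -7/5, x = 17/5


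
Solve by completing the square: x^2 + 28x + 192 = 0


Start: x^2 + 28x + 192 = 0
Move constant: x^2 + 28x = -192
Half of 28 is 14, squared is 196
Add 196 to both sides: x^2 + 28x + 196 = 4
(x + 14)^2 = 4
x + 14 = ±2
x = -14 + 2 = -12 or x = -14 - 2 = -16

x = -16, x = -12


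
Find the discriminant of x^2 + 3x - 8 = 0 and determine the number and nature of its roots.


For ax^2 + bx + c = 0, discriminant D = b^2 - 4ac
Here a = 1, b = 3, c = -8
D = (3)^2 - 4(1)(-8) = 9 + 32 = 41

D = 41 > 0 but not a perfect square
The equation has 2 distinct real irrational roots.

Discriminant = 41, 2 distinct real irrational roots


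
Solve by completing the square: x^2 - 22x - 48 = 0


Start: x^2 - 22x - 48 = 0
Move constant: x^2 - 22x = 48
Half of -22 is -11, squared is 121
Add 121 to both sides: x^2 - 22x + 121 = 169
(x - 11)^2 = 169
x - 11 = ±13
x = 11 + 13 = 24 or x = 11 - 13 = -2

x = -2, x = 24


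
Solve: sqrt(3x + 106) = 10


Square both sides: 3x + 106 = 10^2 = 100
3x = 100 - 106 = -6
x = -2
Check: sqrt(3*(-2) + 106) = sqrt(100) = 10 ✓

x = -2


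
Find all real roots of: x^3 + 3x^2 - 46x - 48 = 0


Let p(x) = x^3 + 3x^2 - 46x - 48. By the rational root theorem (leading coefficient 1), any rational root is an integer divisor of 48: try ±1, ±2, ... in turn.
Test x = 1: value = -90 ≠ 0.
Test x = -1: value = 0 ✓, so (x + 1) is a factor.
Synthetic division by (x + 1): bring down 1; 1(-1) + 3 = 2; 2(-1) - 46 = -48; (-48)(-1) - 48 = 0 → quotient x^2 + 2x - 48, remainder 0.
Solve the quadratic x^2 + 2x - 48 = 0: discriminant = 2^2 - 4(1)(-48) = 4 + 192 = 196.
sqrt(196) = 14, so x = (-2 ± 14)/2: x = 6 or x = -8.

x = -8, x = -1, x = 6


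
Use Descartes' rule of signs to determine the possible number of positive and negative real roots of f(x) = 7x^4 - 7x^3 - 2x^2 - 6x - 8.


Descartes' rule of signs:

For positive roots, count sign changes in f(x) = 7x^4 - 7x^3 - 2x^2 - 6x - 8:
Signs of coefficients: +, -, -, -, -
Number of sign changes: 1
Possible positive real roots: 1

For negative roots, examine f(-x) = 7x^4 + 7x^3 - 2x^2 + 6x - 8:
Signs of coefficients: +, +, -, +, -
Number of sign changes: 3
Possible negative real roots: 3, 1

Positive roots: 1; Negative roots: 3 or 1


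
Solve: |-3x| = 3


An absolute value equation |expr| = 3 gives two cases:
Case 1: -3x = 3
  -3x = 3, so x = -1
Case 2: -3x = -3
  -3x = -3, so x = 1

x = -1, x = 1


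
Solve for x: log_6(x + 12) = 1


Convert to exponential form: x + 12 = 6^1 = 6
x = 6 - 12 = -6
Check: log_6(-6 + 12) = log_6(6) = log_6(6) = 1 ✓

x = -6


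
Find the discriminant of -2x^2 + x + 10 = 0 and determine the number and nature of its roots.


For ax^2 + bx + c = 0, discriminant D = b^2 - 4ac
Here a = -2, b = 1, c = 10
D = (1)^2 - 4(-2)(10) = 1 + 80 = 81

D = 81 > 0 and is a perfect square (sqrt = 9)
The equation has 2 distinct real rational roots.

Discriminant = 81, 2 distinct real rational roots


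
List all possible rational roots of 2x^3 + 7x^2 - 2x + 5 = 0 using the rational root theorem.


Rational root theorem: possible roots are ±p/q where:
  p divides the constant term (5): p ∈ {1, 5}
  q divides the leading coefficient (2): q ∈ {1, 2}

All possible rational roots: -5, -5/2, -1, -1/2, 1/2, 1, 5/2, 5

-5, -5/2, -1, -1/2, 1/2, 1, 5/2, 5


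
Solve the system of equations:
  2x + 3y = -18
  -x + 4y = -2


Using Cramer's rule:
Determinant D = (2)(4) - (-1)(3) = 8 + 3 = 11
Dx = (-18)(4) - (-2)(3) = -72 + 6 = -66
Dy = (2)(-2) - (-1)(-18) = -4 - 18 = -22
x = Dx/D = -66/11 = -6
y = Dy/D = -22/11 = -2

x = -6, y = -2


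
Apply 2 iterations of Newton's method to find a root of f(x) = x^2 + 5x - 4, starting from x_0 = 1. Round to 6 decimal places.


Newton's method: x_(n+1) = x_n - f(x_n)/f'(x_n)
f(x) = x^2 + 5x - 4
f'(x) = 2x + 5

Iteration 1:
  f(1.000000) = 2.000000
  f'(1.000000) = 7.000000
  x_1 = 1.000000 - (2.000000)/(7.000000) = 0.714286

Iteration 2:
  f(0.714286) = 0.081633
  f'(0.714286) = 6.428571
  x_2 = 0.714286 - (0.081633)/(6.428571) = 0.701587

x_2 = 0.701587


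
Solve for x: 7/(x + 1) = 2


Multiply both sides by (x + 1): 7 = 2(x + 1)
Distribute: 7 = 2x + 2
2x = 7 - 2 = 5
x = 5/2

x = 5/2


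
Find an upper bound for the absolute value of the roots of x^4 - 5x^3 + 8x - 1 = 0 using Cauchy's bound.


Cauchy's bound: all roots r satisfy |r| <= 1 + max(|a_i/a_n|) for i = 0,...,n-1
where a_n is the leading coefficient.

Coefficients: [1, -5, 0, 8, -1]
Leading coefficient a_n = 1
Ratios |a_i/a_n|: 5, 0, 8, 1
Maximum ratio: 8
Cauchy's bound: |r| <= 1 + 8 = 9

Upper bound = 9


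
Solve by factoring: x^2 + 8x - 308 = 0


We need two numbers that multiply to -308 and add to 8.
Those numbers are -14 and 22 (since (-14) * 22 = -308 and (-14) + 22 = 8).
So x^2 + 8x - 308 = (x - 14)(x + 22) = 0
Setting each factor to zero: x = 14 or x = -22

x = -22, x = 14


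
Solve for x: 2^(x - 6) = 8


Express both sides with the same base.
8 = 2^3
Since the bases match, equate exponents: x - 6 = 3
So x = 3 - (-6) = 9

x = 9


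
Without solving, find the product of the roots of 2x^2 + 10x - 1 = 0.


By Vieta's formulas for ax^2 + bx + c = 0:
  Sum of roots = -b/a
  Product of roots = c/a

Here a = 2, b = 10, c = -1
Sum = -(10)/2 = -5
Product = -1/2 = -1/2

Product = -1/2


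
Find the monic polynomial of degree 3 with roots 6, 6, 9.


A monic polynomial with roots 6, 6, 9 is:
p(x) = (x - 6)(x - 6)(x - 9)
After multiplying by (x - 6): x - 6
After multiplying by (x - 6): x^2 - 12x + 36
After multiplying by (x - 9): x^3 - 21x^2 + 144x - 324

x^3 - 21x^2 + 144x - 324


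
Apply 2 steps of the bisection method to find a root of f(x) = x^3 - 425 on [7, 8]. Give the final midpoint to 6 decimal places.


f(x) = x^3 - 425
f(7) = -82 < 0
f(8) = 87 > 0

Step 1: midpoint = (7.000000 + 8.000000)/2 = 7.500000
  f(7.500000) = -3.125000
  f(mid) < 0, so root is in [7.500000, 8.000000]

Step 2: midpoint = (7.500000 + 8.000000)/2 = 7.750000
  f(7.750000) = 40.484375
  f(mid) > 0, so root is in [7.500000, 7.750000]

midpoint = 7.750000


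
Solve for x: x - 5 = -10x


Starting with: x - 5 = -10x
Move all x terms to left: (1 + 10)x = 0 + 5
Simplify: 11x = 5
Divide both sides by 11: x = 5/11

x = 5/11


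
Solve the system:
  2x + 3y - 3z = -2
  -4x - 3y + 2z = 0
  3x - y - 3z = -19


Using Cramer's rule. Expand each determinant along the first row.
D  = 2*[(-3)*(-3) - 2*(-1)] - 3*[(-4)*(-3) - 2*3] + (-3)*[(-4)*(-1) - (-3)*3]
  = 2*(11) - 3*(6) + (-3)*(13) = -35
Dx = (-2)*[(-3)*(-3) - 2*(-1)] - 3*[0*(-3) - 2*(-19)] + (-3)*[0*(-1) - (-3)*(-19)]
  = (-2)*(11) - 3*(38) + (-3)*(-57) = 35
Dy = 2*[0*(-3) - 2*(-19)] - (-2)*[(-4)*(-3) - 2*3] + (-3)*[(-4)*(-19) - 0*3]
  = 2*(38) - (-2)*(6) + (-3)*(76) = -140
Dz = 2*[(-3)*(-19) - 0*(-1)] - 3*[(-4)*(-19) - 0*3] + (-2)*[(-4)*(-1) - (-3)*3]
  = 2*(57) - 3*(76) + (-2)*(13) = -140
x = Dx/D = 35/-35 = -1, y = Dy/D = -140/-35 = 4, z = Dz/D = -140/-35 = 4
Check eq1: (2)(-1) + (3)(4) + (-3)(4) = -2 = -2 ✓
Check eq2: (-4)(-1) + (-3)(4) + (2)(4) = 0 = 0 ✓
Check eq3: (3)(-1) + (-1)(4) + (-3)(4) = -19 = -19 ✓

x = -1, y = 4, z = 4


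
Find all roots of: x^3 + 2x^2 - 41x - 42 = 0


Let p(x) = x^3 + 2x^2 - 41x - 42. By the rational root theorem (leading coefficient 1), any rational root is an integer divisor of 42: try ±1, ±2, ... in turn.
Test x = 1: value = -80 ≠ 0.
Test x = -1: value = 0 ✓, so (x + 1) is a factor.
Synthetic division by (x + 1): bring down 1; 1(-1) + 2 = 1; 1(-1) - 41 = -42; (-42)(-1) - 42 = 0 → quotient x^2 + x - 42, remainder 0.
Solve the quadratic x^2 + x - 42 = 0: discriminant = 1^2 - 4(1)(-42) = 1 + 168 = 169.
sqrt(169) = 13, so x = (-1 ± 13)/2: x = 6 or x = -7.
Collecting all roots found:

x = -7, x = -1, x = 6


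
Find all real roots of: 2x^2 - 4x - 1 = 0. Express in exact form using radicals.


Using the quadratic formula: x = (-b ± sqrt(b^2 - 4ac)) / (2a)
Here a = 2, b = -4, c = -1
Discriminant = b^2 - 4ac = (-4)^2 - 4(2)(-1) = 16 + 8 = 24
Since discriminant = 24 > 0, there are two real roots.
x = (4 ± 2*sqrt(6)) / 4
Simplifying: x = (2 ± sqrt(6)) / 2
Numerically: x ≈ 2.2247 or x ≈ -0.2247

x = (2 + sqrt(6)) / 2 or x = (2 - sqrt(6)) / 2


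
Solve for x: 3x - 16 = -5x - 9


Starting with: 3x - 16 = -5x - 9
Move all x terms to left: (3 + 5)x = -9 + 16
Simplify: 8x = 7
Divide both sides by 8: x = 7/8

x = 7/8


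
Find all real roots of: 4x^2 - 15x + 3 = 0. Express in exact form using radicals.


Using the quadratic formula: x = (-b ± sqrt(b^2 - 4ac)) / (2a)
Here a = 4, b = -15, c = 3
Discriminant = b^2 - 4ac = (-15)^2 - 4(4)(3) = 225 - 48 = 177
Since discriminant = 177 > 0, there are two real roots.
x = (15 ± sqrt(177)) / 8
Numerically: x ≈ 3.5380 or x ≈ 0.2120

x = (15 + sqrt(177)) / 8 or x = (15 - sqrt(177)) / 8


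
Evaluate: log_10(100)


We need the exponent such that 10^? = 100
10^2 = 100
Therefore log_10(100) = 2

2


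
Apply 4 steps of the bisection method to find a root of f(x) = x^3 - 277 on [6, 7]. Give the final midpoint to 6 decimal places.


f(x) = x^3 - 277
f(6) = -61 < 0
f(7) = 66 > 0

Step 1: midpoint = (6.000000 + 7.000000)/2 = 6.500000
  f(6.500000) = -2.375000
  f(mid) < 0, so root is in [6.500000, 7.000000]

Step 2: midpoint = (6.500000 + 7.000000)/2 = 6.750000
  f(6.750000) = 30.546875
  f(mid) > 0, so root is in [6.500000, 6.750000]

Step 3: midpoint = (6.500000 + 6.750000)/2 = 6.625000
  f(6.625000) = 13.775391
  f(mid) > 0, so root is in [6.500000, 6.625000]

Step 4: midpoint = (6.500000 + 6.625000)/2 = 6.562500
  f(6.562500) = 5.623291
  f(mid) > 0, so root is in [6.500000, 6.562500]

midpoint = 6.562500


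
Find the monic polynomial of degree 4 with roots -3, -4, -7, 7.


A monic polynomial with roots -3, -4, -7, 7 is:
p(x) = (x + 3)(x + 4)(x + 7)(x - 7)
After multiplying by (x + 3): x + 3
After multiplying by (x + 4): x^2 + 7x + 12
After multiplying by (x + 7): x^3 + 14x^2 + 61x + 84
After multiplying by (x - 7): x^4 + 7x^3 - 37x^2 - 343x - 588

x^4 + 7x^3 - 37x^2 - 343x - 588


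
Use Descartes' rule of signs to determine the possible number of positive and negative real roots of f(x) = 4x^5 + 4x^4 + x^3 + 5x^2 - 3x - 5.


Descartes' rule of signs:

For positive roots, count sign changes in f(x) = 4x^5 + 4x^4 + x^3 + 5x^2 - 3x - 5:
Signs of coefficients: +, +, +, +, -, -
Number of sign changes: 1
Possible positive real roots: 1

For negative roots, examine f(-x) = -4x^5 + 4x^4 - x^3 + 5x^2 + 3x - 5:
Signs of coefficients: -, +, -, +, +, -
Number of sign changes: 4
Possible negative real roots: 4, 2, 0

Positive roots: 1; Negative roots: 4 or 2 or 0


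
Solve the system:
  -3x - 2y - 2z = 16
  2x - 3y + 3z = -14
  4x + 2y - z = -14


Using Cramer's rule. Expand each determinant along the first row.
D  = (-3)*[(-3)*(-1) - 3*2] - (-2)*[2*(-1) - 3*4] + (-2)*[2*2 - (-3)*4]
  = (-3)*(-3) - (-2)*(-14) + (-2)*(16) = -51
Dx = 16*[(-3)*(-1) - 3*2] - (-2)*[(-14)*(-1) - 3*(-14)] + (-2)*[(-14)*2 - (-3)*(-14)]
  = 16*(-3) - (-2)*(56) + (-2)*(-70) = 204
Dy = (-3)*[(-14)*(-1) - 3*(-14)] - 16*[2*(-1) - 3*4] + (-2)*[2*(-14) - (-14)*4]
  = (-3)*(56) - 16*(-14) + (-2)*(28) = 0
Dz = (-3)*[(-3)*(-14) - (-14)*2] - (-2)*[2*(-14) - (-14)*4] + 16*[2*2 - (-3)*4]
  = (-3)*(70) - (-2)*(28) + 16*(16) = 102
x = Dx/D = 204/-51 = -4, y = Dy/D = 0/-51 = 0, z = Dz/D = 102/-51 = -2
Check eq1: (-3)(-4) + (-2)(0) + (-2)(-2) = 16 = 16 ✓
Check eq2: (2)(-4) + (-3)(0) + (3)(-2) = -14 = -14 ✓
Check eq3: (4)(-4) + (2)(0) + (-1)(-2) = -14 = -14 ✓

x = -4, y = 0, z = -2


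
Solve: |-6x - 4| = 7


An absolute value equation |expr| = 7 gives two cases:
Case 1: -6x - 4 = 7
  -6x = 11, so x = -11/6
Case 2: -6x - 4 = -7
  -6x = -3, so x = 1/2

x = -11/6, x = 1/2


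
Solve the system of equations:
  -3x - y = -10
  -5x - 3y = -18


Using Cramer's rule:
Determinant D = (-3)(-3) - (-5)(-1) = 9 - 5 = 4
Dx = (-10)(-3) - (-18)(-1) = 30 - 18 = 12
Dy = (-3)(-18) - (-5)(-10) = 54 - 50 = 4
x = Dx/D = 12/4 = 3
y = Dy/D = 4/4 = 1

x = 3, y = 1


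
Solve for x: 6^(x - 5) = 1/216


Express both sides with the same base.
1/216 = 6^(-3)
Since the bases match, equate exponents: x - 5 = -3
So x = -3 - (-5) = 2

x = 2


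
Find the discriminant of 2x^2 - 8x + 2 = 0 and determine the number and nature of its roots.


For ax^2 + bx + c = 0, discriminant D = b^2 - 4ac
Here a = 2, b = -8, c = 2
D = (-8)^2 - 4(2)(2) = 64 - 16 = 48

D = 48 > 0 but not a perfect square
The equation has 2 distinct real irrational roots.

Discriminant = 48, 2 distinct real irrational roots


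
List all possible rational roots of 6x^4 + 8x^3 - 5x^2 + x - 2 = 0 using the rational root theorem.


Rational root theorem: possible roots are ±p/q where:
  p divides the constant term (-2): p ∈ {1, 2}
  q divides the leading coefficient (6): q ∈ {1, 2, 3, 6}

All possible rational roots: -2, -1, -2/3, -1/2, -1/3, -1/6, 1/6, 1/3, 1/2, 2/3, 1, 2

-2, -1, -2/3, -1/2, -1/3, -1/6, 1/6, 1/3, 1/2, 2/3, 1, 2


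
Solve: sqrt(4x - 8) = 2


Square both sides: 4x - 8 = 2^2 = 4
4x = 4 + 8 = 12
x = 3
Check: sqrt(4*3 - 8) = sqrt(4) = 2 ✓

x = 3


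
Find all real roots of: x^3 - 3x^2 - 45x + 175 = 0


Let p(x) = x^3 - 3x^2 - 45x + 175. By the rational root theorem (leading coefficient 1), any rational root is an integer divisor of 175: try ±1, ±2, ... in turn.
Test x = 1: value = 128 ≠ 0.
Test x = -1: value = 216 ≠ 0.
Test x = 5: value = 0 ✓, so (x - 5) is a factor.
Synthetic division by (x - 5): bring down 1; 1(5) - 3 = 2; 2(5) - 45 = -35; (-35)(5) + 175 = 0 → quotient x^2 + 2x - 35, remainder 0.
Solve the quadratic x^2 + 2x - 35 = 0: discriminant = 2^2 - 4(1)(-35) = 4 + 140 = 144.
sqrt(144) = 12, so x = (-2 ± 12)/2: x = 5 or x = -7.

x = -7, x = 5 (multiplicity 2)


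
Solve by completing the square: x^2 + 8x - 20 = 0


Start: x^2 + 8x - 20 = 0
Move constant: x^2 + 8x = 20
Half of 8 is 4, squared is 16
Add 16 to both sides: x^2 + 8x + 16 = 36
(x + 4)^2 = 36
x + 4 = ±6
x = -4 + 6 = 2 or x = -4 - 6 = -10

x = -10, x = 2


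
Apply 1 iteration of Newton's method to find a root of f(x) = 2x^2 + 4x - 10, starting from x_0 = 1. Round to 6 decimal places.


Newton's method: x_(n+1) = x_n - f(x_n)/f'(x_n)
f(x) = 2x^2 + 4x - 10
f'(x) = 4x + 4

Iteration 1:
  f(1.000000) = -4.000000
  f'(1.000000) = 8.000000
  x_1 = 1.000000 - (-4.000000)/(8.000000) = 1.500000

x_1 = 1.500000


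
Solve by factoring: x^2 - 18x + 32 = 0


We need two numbers that multiply to 32 and add to -18.
Those numbers are -16 and -2 (since (-16) * (-2) = 32 and (-16) + (-2) = -18).
So x^2 - 18x + 32 = (x - 16)(x - 2) = 0
Setting each factor to zero: x = 16 or x = 2

x = 2, x = 16


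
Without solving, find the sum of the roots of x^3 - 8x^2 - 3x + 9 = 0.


By Vieta's formulas for x^3 + bx^2 + cx + d = 0:
  r1 + r2 + r3 = -b/a = 8
  r1*r2 + r1*r3 + r2*r3 = c/a = -3
  r1*r2*r3 = -d/a = -9


Sum = 8


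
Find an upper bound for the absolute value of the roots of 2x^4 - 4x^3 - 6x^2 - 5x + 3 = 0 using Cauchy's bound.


Cauchy's bound: all roots r satisfy |r| <= 1 + max(|a_i/a_n|) for i = 0,...,n-1
where a_n is the leading coefficient.

Coefficients: [2, -4, -6, -5, 3]
Leading coefficient a_n = 2
Ratios |a_i/a_n|: 2, 3, 5/2, 3/2
Maximum ratio: 3
Cauchy's bound: |r| <= 1 + 3 = 4

Upper bound = 4


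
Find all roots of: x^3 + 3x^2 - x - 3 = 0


Let p(x) = x^3 + 3x^2 - x - 3. By the rational root theorem (leading coefficient 1), any rational root is an integer divisor of 3: try ±1, ±2, ... in turn.
Test x = 1: value = 0 ✓, so (x - 1) is a factor.
Synthetic division by (x - 1): bring down 1; 1(1) + 3 = 4; 4(1) - 1 = 3; 3(1) - 3 = 0 → quotient x^2 + 4x + 3, remainder 0.
Solve the quadratic x^2 + 4x + 3 = 0: discriminant = 4^2 - 4(1)(3) = 16 - 12 = 4.
sqrt(4) = 2, so x = (-4 ± 2)/2: x = -1 or x = -3.
Collecting all roots found:

x = -3, x = -1, x = 1


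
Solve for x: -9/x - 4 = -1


Subtract -4 from both sides: -9/x = 3
Multiply both sides by x: -9 = 3 * x
Divide by 3: x = -3

x = -3


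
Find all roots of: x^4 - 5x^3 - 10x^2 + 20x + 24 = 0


Let p(x) = x^4 - 5x^3 - 10x^2 + 20x + 24. By the rational root theorem (leading coefficient 1), any rational root is an integer divisor of 24: try ±1, ±2, ... in turn.
Test x = 1: value = 30 ≠ 0.
Test x = -1: value = 0 ✓, so (x + 1) is a factor.
Synthetic division by (x + 1): bring down 1; 1(-1) - 5 = -6; (-6)(-1) - 10 = -4; (-4)(-1) + 20 = 24; 24(-1) + 24 = 0 → quotient x^3 - 6x^2 - 4x + 24, remainder 0.
Continue with the quotient x^3 - 6x^2 - 4x + 24 (candidates must divide 24; re-test x = -1 first in case it repeats).
Test x = -1: value = 21 ≠ 0.
Test x = 2: value = 0 ✓, so (x - 2) is a factor.
Synthetic division by (x - 2): bring down 1; 1(2) - 6 = -4; (-4)(2) - 4 = -12; (-12)(2) + 24 = 0 → quotient x^2 - 4x - 12, remainder 0.
Solve the quadratic x^2 - 4x - 12 = 0: discriminant = (-4)^2 - 4(1)(-12) = 16 + 48 = 64.
sqrt(64) = 8, so x = (4 ± 8)/2: x = 6 or x = -2.
Collecting all roots found:

x = -2, x = -1, x = 2, x = 6


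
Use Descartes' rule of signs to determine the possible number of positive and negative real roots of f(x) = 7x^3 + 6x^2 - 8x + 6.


Descartes' rule of signs:

For positive roots, count sign changes in f(x) = 7x^3 + 6x^2 - 8x + 6:
Signs of coefficients: +, +, -, +
Number of sign changes: 2
Possible positive real roots: 2, 0

For negative roots, examine f(-x) = -7x^3 + 6x^2 + 8x + 6:
Signs of coefficients: -, +, +, +
Number of sign changes: 1
Possible negative real roots: 1

Positive roots: 2 or 0; Negative roots: 1


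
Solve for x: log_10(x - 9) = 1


Convert to exponential form: x - 9 = 10^1 = 10
x = 10 + 9 = 19
Check: log_10(19 - 9) = log_10(10) = log_10(10) = 1 ✓

x = 19


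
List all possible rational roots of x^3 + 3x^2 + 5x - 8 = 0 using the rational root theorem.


Rational root theorem: possible roots are ±p/q where:
  p divides the constant term (-8): p ∈ {1, 2, 4, 8}
  q divides the leading coefficient (1): q ∈ {1}

All possible rational roots: -8, -4, -2, -1, 1, 2, 4, 8

-8, -4, -2, -1, 1, 2, 4, 8


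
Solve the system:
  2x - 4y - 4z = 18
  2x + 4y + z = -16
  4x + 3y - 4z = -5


Using Cramer's rule. Expand each determinant along the first row.
D  = 2*[4*(-4) - 1*3] - (-4)*[2*(-4) - 1*4] + (-4)*[2*3 - 4*4]
  = 2*(-19) - (-4)*(-12) + (-4)*(-10) = -46
Dx = 18*[4*(-4) - 1*3] - (-4)*[(-16)*(-4) - 1*(-5)] + (-4)*[(-16)*3 - 4*(-5)]
  = 18*(-19) - (-4)*(69) + (-4)*(-28) = 46
Dy = 2*[(-16)*(-4) - 1*(-5)] - 18*[2*(-4) - 1*4] + (-4)*[2*(-5) - (-16)*4]
  = 2*(69) - 18*(-12) + (-4)*(54) = 138
Dz = 2*[4*(-5) - (-16)*3] - (-4)*[2*(-5) - (-16)*4] + 18*[2*3 - 4*4]
  = 2*(28) - (-4)*(54) + 18*(-10) = 92
x = Dx/D = 46/-46 = -1, y = Dy/D = 138/-46 = -3, z = Dz/D = 92/-46 = -2
Check eq1: (2)(-1) + (-4)(-3) + (-4)(-2) = 18 = 18 ✓
Check eq2: (2)(-1) + (4)(-3) + (1)(-2) = -16 = -16 ✓
Check eq3: (4)(-1) + (3)(-3) + (-4)(-2) = -5 = -5 ✓

x = -1, y = -3, z = -2


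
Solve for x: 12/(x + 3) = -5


Multiply both sides by (x + 3): 12 = -5(x + 3)
Distribute: 12 = -5x - 15
-5x = 12 + 15 = 27
x = -27/5

x = -27/5


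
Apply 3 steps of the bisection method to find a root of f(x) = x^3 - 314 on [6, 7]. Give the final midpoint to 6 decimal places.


f(x) = x^3 - 314
f(6) = -98 < 0
f(7) = 29 > 0

Step 1: midpoint = (6.000000 + 7.000000)/2 = 6.500000
  f(6.500000) = -39.375000
  f(mid) < 0, so root is in [6.500000, 7.000000]

Step 2: midpoint = (6.500000 + 7.000000)/2 = 6.750000
  f(6.750000) = -6.453125
  f(mid) < 0, so root is in [6.750000, 7.000000]

Step 3: midpoint = (6.750000 + 7.000000)/2 = 6.875000
  f(6.875000) = 10.951172
  f(mid) > 0, so root is in [6.750000, 6.875000]

midpoint = 6.875000


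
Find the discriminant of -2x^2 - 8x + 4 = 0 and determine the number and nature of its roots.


For ax^2 + bx + c = 0, discriminant D = b^2 - 4ac
Here a = -2, b = -8, c = 4
D = (-8)^2 - 4(-2)(4) = 64 + 32 = 96

D = 96 > 0 but not a perfect square
The equation has 2 distinct real irrational roots.

Discriminant = 96, 2 distinct real irrational roots


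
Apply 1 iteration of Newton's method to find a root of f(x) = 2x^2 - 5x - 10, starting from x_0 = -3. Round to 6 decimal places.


Newton's method: x_(n+1) = x_n - f(x_n)/f'(x_n)
f(x) = 2x^2 - 5x - 10
f'(x) = 4x - 5

Iteration 1:
  f(-3.000000) = 23.000000
  f'(-3.000000) = -17.000000
  x_1 = -3.000000 - (23.000000)/(-17.000000) = -1.647059

x_1 = -1.647059


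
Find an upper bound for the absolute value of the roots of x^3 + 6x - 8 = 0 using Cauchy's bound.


Cauchy's bound: all roots r satisfy |r| <= 1 + max(|a_i/a_n|) for i = 0,...,n-1
where a_n is the leading coefficient.

Coefficients: [1, 0, 6, -8]
Leading coefficient a_n = 1
Ratios |a_i/a_n|: 0, 6, 8
Maximum ratio: 8
Cauchy's bound: |r| <= 1 + 8 = 9

Upper bound = 9


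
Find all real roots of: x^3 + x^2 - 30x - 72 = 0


Let p(x) = x^3 + x^2 - 30x - 72. By the rational root theorem (leading coefficient 1), any rational root is an integer divisor of 72: try ±1, ±2, ... in turn.
Test x = 1: value = -100 ≠ 0.
Test x = -1: value = -42 ≠ 0.
Test x = 2: value = -120 ≠ 0.
Test x = -2: value = -16 ≠ 0.
Test x = 3: value = -126 ≠ 0.
Test x = -3: value = 0 ✓, so (x + 3) is a factor.
Synthetic division by (x + 3): bring down 1; 1(-3) + 1 = -2; (-2)(-3) - 30 = -24; (-24)(-3) - 72 = 0 → quotient x^2 - 2x - 24, remainder 0.
Solve the quadratic x^2 - 2x - 24 = 0: discriminant = (-2)^2 - 4(1)(-24) = 4 + 96 = 100.
sqrt(100) = 10, so x = (2 ± 10)/2: x = 6 or x = -4.

x = -4, x = -3, x = 6


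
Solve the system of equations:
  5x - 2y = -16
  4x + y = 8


Using Cramer's rule:
Determinant D = (5)(1) - (4)(-2) = 5 + 8 = 13
Dx = (-16)(1) - (8)(-2) = -16 + 16 = 0
Dy = (5)(8) - (4)(-16) = 40 + 64 = 104
x = Dx/D = 0/13 = 0
y = Dy/D = 104/13 = 8

x = 0, y = 8


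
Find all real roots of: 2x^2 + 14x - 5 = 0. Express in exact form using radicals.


Using the quadratic formula: x = (-b ± sqrt(b^2 - 4ac)) / (2a)
Here a = 2, b = 14, c = -5
Discriminant = b^2 - 4ac = 14^2 - 4(2)(-5) = 196 + 40 = 236
Since discriminant = 236 > 0, there are two real roots.
x = (-14 ± 2*sqrt(59)) / 4
Simplifying: x = (-7 ± sqrt(59)) / 2
Numerically: x ≈ 0.3406 or x ≈ -7.3406

x = (-7 + sqrt(59)) / 2 or x = (-7 - sqrt(59)) / 2


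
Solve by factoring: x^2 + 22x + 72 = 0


We need two numbers that multiply to 72 and add to 22.
Those numbers are 18 and 4 (since 18 * 4 = 72 and 18 + 4 = 22).
So x^2 + 22x + 72 = (x + 18)(x + 4) = 0
Setting each factor to zero: x = -18 or x = -4

x = -18, x = -4


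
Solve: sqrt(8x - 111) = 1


Square both sides: 8x - 111 = 1^2 = 1
8x = 1 + 111 = 112
x = 14
Check: sqrt(8*14 - 111) = sqrt(1) = 1 ✓

x = 14


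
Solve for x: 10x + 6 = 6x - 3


Starting with: 10x + 6 = 6x - 3
Move all x terms to left: (10 - 6)x = -3 - 6
Simplify: 4x = -9
Divide both sides by 4: x = -9/4

x = -9/4


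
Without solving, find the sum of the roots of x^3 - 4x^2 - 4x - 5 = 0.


By Vieta's formulas for x^3 + bx^2 + cx + d = 0:
  r1 + r2 + r3 = -b/a = 4
  r1*r2 + r1*r3 + r2*r3 = c/a = -4
  r1*r2*r3 = -d/a = 5


Sum = 4


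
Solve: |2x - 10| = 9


An absolute value equation |expr| = 9 gives two cases:
Case 1: 2x - 10 = 9
  2x = 19, so x = 19/2
Case 2: 2x - 10 = -9
  2x = 1, so x = 1/2

x = 1/2, x = 19/2


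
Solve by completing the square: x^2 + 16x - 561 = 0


Start: x^2 + 16x - 561 = 0
Move constant: x^2 + 16x = 561
Half of 16 is 8, squared is 64
Add 64 to both sides: x^2 + 16x + 64 = 625
(x + 8)^2 = 625
x + 8 = ±25
x = -8 + 25 = 17 or x = -8 - 25 = -33

x = -33, x = 17


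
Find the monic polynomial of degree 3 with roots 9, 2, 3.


A monic polynomial with roots 9, 2, 3 is:
p(x) = (x - 9)(x - 2)(x - 3)
After multiplying by (x - 9): x - 9
After multiplying by (x - 2): x^2 - 11x + 18
After multiplying by (x - 3): x^3 - 14x^2 + 51x - 54

x^3 - 14x^2 + 51x - 54


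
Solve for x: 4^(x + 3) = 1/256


Express both sides with the same base.
1/256 = 4^(-4)
Since the bases match, equate exponents: x + 3 = -4
So x = -4 - (3) = -7

x = -7


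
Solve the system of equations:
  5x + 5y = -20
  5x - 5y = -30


Using Cramer's rule:
Determinant D = (5)(-5) - (5)(5) = -25 - 25 = -50
Dx = (-20)(-5) - (-30)(5) = 100 + 150 = 250
Dy = (5)(-30) - (5)(-20) = -150 + 100 = -50
x = Dx/D = 250/-50 = -5
y = Dy/D = -50/-50 = 1

x = -5, y = 1


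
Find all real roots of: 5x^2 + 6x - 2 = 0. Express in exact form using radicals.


Using the quadratic formula: x = (-b ± sqrt(b^2 - 4ac)) / (2a)
Here a = 5, b = 6, c = -2
Discriminant = b^2 - 4ac = 6^2 - 4(5)(-2) = 36 + 40 = 76
Since discriminant = 76 > 0, there are two real roots.
x = (-6 ± 2*sqrt(19)) / 10
Simplifying: x = (-3 ± sqrt(19)) / 5
Numerically: x ≈ 0.2718 or x ≈ -1.4718

x = (-3 + sqrt(19)) / 5 or x = (-3 - sqrt(19)) / 5


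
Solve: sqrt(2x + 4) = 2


Square both sides: 2x + 4 = 2^2 = 4
2x = 4 - 4 = 0
x = 0
Check: sqrt(2*0 + 4) = sqrt(4) = 2 ✓

x = 0


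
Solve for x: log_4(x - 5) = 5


Convert to exponential form: x - 5 = 4^5 = 1024
x = 1024 + 5 = 1029
Check: log_4(1029 - 5) = log_4(1024) = log_4(1024) = 5 ✓

x = 1029


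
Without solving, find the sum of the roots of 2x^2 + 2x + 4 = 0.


By Vieta's formulas for ax^2 + bx + c = 0:
  Sum of roots = -b/a
  Product of roots = c/a

Here a = 2, b = 2, c = 4
Sum = -(2)/2 = -1
Product = 4/2 = 2

Sum = -1


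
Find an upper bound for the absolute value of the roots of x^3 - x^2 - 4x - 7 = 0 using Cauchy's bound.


Cauchy's bound: all roots r satisfy |r| <= 1 + max(|a_i/a_n|) for i = 0,...,n-1
where a_n is the leading coefficient.

Coefficients: [1, -1, -4, -7]
Leading coefficient a_n = 1
Ratios |a_i/a_n|: 1, 4, 7
Maximum ratio: 7
Cauchy's bound: |r| <= 1 + 7 = 8

Upper bound = 8
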